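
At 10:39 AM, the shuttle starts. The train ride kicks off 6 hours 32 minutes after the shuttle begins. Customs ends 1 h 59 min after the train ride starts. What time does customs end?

7:10 PM

The train ride starts at 10:39 AM + 392 min = 5:11 PM.
Customs ends at 5:11 PM + 119 min = 7:10 PM.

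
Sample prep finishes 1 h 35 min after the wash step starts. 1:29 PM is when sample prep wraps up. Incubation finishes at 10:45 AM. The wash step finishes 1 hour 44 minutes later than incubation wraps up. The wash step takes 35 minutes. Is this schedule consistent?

The wash step ends at 10:45 AM + 104 min = 12:29 PM.
The wash step starts at 12:29 PM − 35 min = 11:54 AM.
Sample prep ends at 11:54 AM + 95 min = 1:29 PM.
That matches the stated 1:29 PM, so the schedule is consistent.

Yes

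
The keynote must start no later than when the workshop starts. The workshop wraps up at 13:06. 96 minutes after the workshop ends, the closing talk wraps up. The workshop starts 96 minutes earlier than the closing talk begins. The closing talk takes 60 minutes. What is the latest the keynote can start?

12:06

The closing talk ends at 13:06 + 96 min = 14:42.
The closing talk starts at 14:42 − 60 min = 13:42.
The workshop starts at 13:42 − 96 min = 12:06.
The keynote is bounded by the workshop, so the latest it can start is 12:06.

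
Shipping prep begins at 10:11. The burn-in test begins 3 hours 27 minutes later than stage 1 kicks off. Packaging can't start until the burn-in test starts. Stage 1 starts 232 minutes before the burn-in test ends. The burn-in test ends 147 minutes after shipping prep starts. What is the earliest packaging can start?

The burn-in test ends at 10:11 + 147 min = 12:38.
Stage 1 starts at 12:38 − 232 min = 08:46.
The burn-in test starts at 08:46 + 207 min = 12:13.
Packaging is bounded by the burn-in test, so the earliest it can start is 12:13.

12:13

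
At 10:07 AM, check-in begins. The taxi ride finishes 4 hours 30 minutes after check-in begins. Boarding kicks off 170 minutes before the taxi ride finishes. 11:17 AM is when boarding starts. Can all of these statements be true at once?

The taxi ride ends at 10:07 AM + 270 min = 2:37 PM.
Boarding starts at 2:37 PM − 170 min = 11:47 AM.
But boarding is also said to start at 11:17 AM — a 30-minute conflict.

No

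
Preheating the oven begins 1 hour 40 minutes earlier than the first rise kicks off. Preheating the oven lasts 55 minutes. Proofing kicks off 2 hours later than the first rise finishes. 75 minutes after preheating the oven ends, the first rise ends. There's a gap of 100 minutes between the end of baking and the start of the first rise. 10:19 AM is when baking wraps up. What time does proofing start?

The first rise starts at 10:19 AM + 100 min = 11:59 AM.
Preheating the oven starts at 11:59 AM − 100 min = 10:19 AM.
Preheating the oven ends at 10:19 AM + 55 min = 11:14 AM.
The first rise ends at 11:14 AM + 75 min = 12:29 PM.
Proofing starts at 12:29 PM + 120 min = 2:29 PM.

2:29 PM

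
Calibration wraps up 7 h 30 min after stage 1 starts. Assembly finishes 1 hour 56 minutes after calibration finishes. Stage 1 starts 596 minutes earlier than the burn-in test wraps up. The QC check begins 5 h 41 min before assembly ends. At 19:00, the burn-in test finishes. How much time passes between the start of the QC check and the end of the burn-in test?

6 h 11 min

Stage 1 starts at 19:00 − 596 min = 09:04.
Calibration ends at 09:04 + 450 min = 16:34.
Assembly ends at 16:34 + 116 min = 18:30.
The QC check starts at 18:30 − 341 min = 12:49.
From 12:49 to 19:00 is 6 h 11 min.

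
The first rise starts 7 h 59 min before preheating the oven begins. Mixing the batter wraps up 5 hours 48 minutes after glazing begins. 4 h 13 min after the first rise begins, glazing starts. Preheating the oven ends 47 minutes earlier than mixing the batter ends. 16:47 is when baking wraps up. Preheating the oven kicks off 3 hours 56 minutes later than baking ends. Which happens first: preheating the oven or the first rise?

Preheating the oven starts at 16:47 + 236 min = 20:43.
The first rise starts at 20:43 − 479 min = 12:44.
Preheating the oven starts at 20:43 and the first rise starts at 12:44, so the first rise is first.

the first rise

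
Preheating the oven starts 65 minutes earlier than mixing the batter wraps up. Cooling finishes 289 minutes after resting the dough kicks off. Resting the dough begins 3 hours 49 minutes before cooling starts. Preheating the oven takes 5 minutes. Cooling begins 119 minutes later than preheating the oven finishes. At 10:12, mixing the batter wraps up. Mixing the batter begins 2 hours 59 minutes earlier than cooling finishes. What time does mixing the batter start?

09:12

Preheating the oven starts at 10:12 − 65 min = 09:07.
Preheating the oven ends at 09:07 + 5 min = 09:12.
Cooling starts at 09:12 + 119 min = 11:11.
Resting the dough starts at 11:11 − 229 min = 07:22.
Cooling ends at 07:22 + 289 min = 12:11.
Mixing the batter starts at 12:11 − 179 min = 09:12.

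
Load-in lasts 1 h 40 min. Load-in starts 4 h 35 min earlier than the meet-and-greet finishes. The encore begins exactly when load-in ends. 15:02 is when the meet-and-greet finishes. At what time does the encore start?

Load-in starts at 15:02 − 275 min = 10:27.
Load-in ends at 10:27 + 100 min = 12:07.
So the encore starts at 12:07.

12:07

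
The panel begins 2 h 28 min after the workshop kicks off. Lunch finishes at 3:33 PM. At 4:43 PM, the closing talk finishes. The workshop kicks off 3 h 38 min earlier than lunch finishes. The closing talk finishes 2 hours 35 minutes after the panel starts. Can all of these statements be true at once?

The workshop starts at 3:33 PM − 218 min = 11:55 AM.
The panel starts at 11:55 AM + 148 min = 2:23 PM.
The closing talk ends at 2:23 PM + 155 min = 4:58 PM.
But the closing talk is also said to end at 4:43 PM — a 15-minute conflict.

No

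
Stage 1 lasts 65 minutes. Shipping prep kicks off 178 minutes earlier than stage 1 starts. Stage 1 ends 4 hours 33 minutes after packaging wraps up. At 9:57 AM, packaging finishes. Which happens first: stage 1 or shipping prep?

shipping prep

Stage 1 ends at 9:57 AM + 273 min = 2:30 PM.
Stage 1 starts at 2:30 PM − 65 min = 1:25 PM.
Shipping prep starts at 1:25 PM − 178 min = 10:27 AM.
Stage 1 starts at 1:25 PM and shipping prep starts at 10:27 AM, so shipping prep is first.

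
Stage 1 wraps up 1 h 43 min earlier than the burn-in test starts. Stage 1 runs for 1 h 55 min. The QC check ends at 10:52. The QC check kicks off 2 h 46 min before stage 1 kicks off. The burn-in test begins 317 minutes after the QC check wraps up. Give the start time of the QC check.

09:45

The burn-in test starts at 10:52 + 317 min = 16:09.
Stage 1 ends at 16:09 − 103 min = 14:26.
Stage 1 starts at 14:26 − 115 min = 12:31.
The QC check starts at 12:31 − 166 min = 09:45.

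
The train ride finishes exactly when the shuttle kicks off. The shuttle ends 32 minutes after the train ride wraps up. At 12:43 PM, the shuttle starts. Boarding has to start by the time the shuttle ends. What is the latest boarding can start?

1:15 PM

The train ride ends at 12:43 PM.
The shuttle ends at 12:43 PM + 32 min = 1:15 PM.
Boarding is bounded by the shuttle, so the latest it can start is 1:15 PM.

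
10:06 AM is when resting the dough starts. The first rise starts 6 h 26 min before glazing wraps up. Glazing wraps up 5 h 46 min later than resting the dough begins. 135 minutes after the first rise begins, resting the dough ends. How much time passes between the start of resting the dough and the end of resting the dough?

Glazing ends at 10:06 AM + 346 min = 3:52 PM.
The first rise starts at 3:52 PM − 386 min = 9:26 AM.
Resting the dough ends at 9:26 AM + 135 min = 11:41 AM.
From 10:06 AM to 11:41 AM is 1 h 35 min.

1 h 35 min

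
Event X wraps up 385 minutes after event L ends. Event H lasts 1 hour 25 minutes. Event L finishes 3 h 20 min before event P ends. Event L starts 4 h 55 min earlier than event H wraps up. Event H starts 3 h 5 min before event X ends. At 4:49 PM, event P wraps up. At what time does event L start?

1:19 PM

Event L ends at 4:49 PM − 200 min = 1:29 PM.
Event X ends at 1:29 PM + 385 min = 7:54 PM.
Event H starts at 7:54 PM − 185 min = 4:49 PM.
Event H ends at 4:49 PM + 85 min = 6:14 PM.
Event L starts at 6:14 PM − 295 min = 1:19 PM.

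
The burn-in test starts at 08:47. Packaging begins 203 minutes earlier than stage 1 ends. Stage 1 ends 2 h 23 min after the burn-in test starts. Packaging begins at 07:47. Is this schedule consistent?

Stage 1 ends at 08:47 + 143 min = 11:10.
Packaging starts at 11:10 − 203 min = 07:47.
That matches the stated 07:47, so the schedule is consistent.

Yes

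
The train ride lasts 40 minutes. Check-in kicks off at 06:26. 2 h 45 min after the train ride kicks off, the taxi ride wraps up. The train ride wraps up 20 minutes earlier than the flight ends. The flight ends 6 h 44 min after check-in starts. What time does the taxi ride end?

The flight ends at 06:26 + 404 min = 13:10.
The train ride ends at 13:10 − 20 min = 12:50.
The train ride starts at 12:50 − 40 min = 12:10.
The taxi ride ends at 12:10 + 165 min = 14:55.

14:55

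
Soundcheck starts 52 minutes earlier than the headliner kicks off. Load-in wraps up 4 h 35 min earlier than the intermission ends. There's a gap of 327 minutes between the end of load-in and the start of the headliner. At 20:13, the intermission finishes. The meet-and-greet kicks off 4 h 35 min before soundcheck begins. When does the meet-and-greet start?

15:38

Load-in ends at 20:13 − 275 min = 15:38.
The headliner starts at 15:38 + 327 min = 21:05.
Soundcheck starts at 21:05 − 52 min = 20:13.
The meet-and-greet starts at 20:13 − 275 min = 15:38.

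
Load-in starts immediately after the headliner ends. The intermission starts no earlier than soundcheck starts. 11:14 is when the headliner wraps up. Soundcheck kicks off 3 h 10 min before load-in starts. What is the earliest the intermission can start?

08:04

Load-in starts at 11:14.
Soundcheck starts at 11:14 − 190 min = 08:04.
The intermission is bounded by soundcheck, so the earliest it can start is 08:04.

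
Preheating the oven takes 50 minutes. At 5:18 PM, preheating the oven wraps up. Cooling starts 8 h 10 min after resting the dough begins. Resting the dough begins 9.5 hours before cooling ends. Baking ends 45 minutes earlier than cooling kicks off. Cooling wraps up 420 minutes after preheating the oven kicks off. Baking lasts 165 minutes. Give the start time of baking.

6:38 PM

Preheating the oven starts at 5:18 PM − 50 min = 4:28 PM.
Cooling ends at 4:28 PM + 420 min = 11:28 PM.
Resting the dough starts at 11:28 PM − 570 min = 1:58 PM.
Cooling starts at 1:58 PM + 490 min = 10:08 PM.
Baking ends at 10:08 PM − 45 min = 9:23 PM.
Baking starts at 9:23 PM − 165 min = 6:38 PM.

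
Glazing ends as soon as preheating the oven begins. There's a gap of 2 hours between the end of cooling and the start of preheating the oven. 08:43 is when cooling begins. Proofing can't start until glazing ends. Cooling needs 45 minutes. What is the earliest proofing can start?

11:28

Cooling ends at 08:43 + 45 min = 09:28.
Preheating the oven starts at 09:28 + 120 min = 11:28.
So glazing ends at 11:28.
Proofing is bounded by glazing, so the earliest it can start is 11:28.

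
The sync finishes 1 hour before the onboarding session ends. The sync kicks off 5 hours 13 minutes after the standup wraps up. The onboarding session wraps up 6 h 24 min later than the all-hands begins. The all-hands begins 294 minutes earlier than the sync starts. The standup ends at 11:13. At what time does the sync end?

16:56

The sync starts at 11:13 + 313 min = 16:26.
The all-hands starts at 16:26 − 294 min = 11:32.
The onboarding session ends at 11:32 + 384 min = 17:56.
The sync ends at 17:56 − 60 min = 16:56.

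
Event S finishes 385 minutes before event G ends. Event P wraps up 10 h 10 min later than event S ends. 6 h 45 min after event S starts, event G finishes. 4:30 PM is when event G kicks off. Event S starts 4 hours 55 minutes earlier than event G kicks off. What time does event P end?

Event S starts at 4:30 PM − 295 min = 11:35 AM.
Event G ends at 11:35 AM + 405 min = 6:20 PM.
Event S ends at 6:20 PM − 385 min = 11:55 AM.
Event P ends at 11:55 AM + 610 min = 10:05 PM.

10:05 PM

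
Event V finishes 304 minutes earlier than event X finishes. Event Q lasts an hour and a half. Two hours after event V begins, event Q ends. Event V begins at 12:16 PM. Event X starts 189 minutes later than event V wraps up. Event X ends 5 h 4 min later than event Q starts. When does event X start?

Event Q ends at 12:16 PM + 120 min = 2:16 PM.
Event Q starts at 2:16 PM − 90 min = 12:46 PM.
Event X ends at 12:46 PM + 304 min = 5:50 PM.
Event V ends at 5:50 PM − 304 min = 12:46 PM.
Event X starts at 12:46 PM + 189 min = 3:55 PM.

3:55 PM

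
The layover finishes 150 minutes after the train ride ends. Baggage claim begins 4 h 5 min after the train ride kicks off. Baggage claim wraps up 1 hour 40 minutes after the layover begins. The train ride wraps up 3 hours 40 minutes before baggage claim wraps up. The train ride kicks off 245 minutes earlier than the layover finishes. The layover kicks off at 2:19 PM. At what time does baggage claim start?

2:49 PM

Baggage claim ends at 2:19 PM + 100 min = 3:59 PM.
The train ride ends at 3:59 PM − 220 min = 12:19 PM.
The layover ends at 12:19 PM + 150 min = 2:49 PM.
The train ride starts at 2:49 PM − 245 min = 10:44 AM.
Baggage claim starts at 10:44 AM + 245 min = 2:49 PM.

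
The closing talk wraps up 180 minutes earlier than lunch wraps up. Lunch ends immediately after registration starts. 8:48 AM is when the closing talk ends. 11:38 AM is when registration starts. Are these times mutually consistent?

Lunch ends at 11:38 AM.
The closing talk ends at 11:38 AM − 180 min = 8:38 AM.
But the closing talk is also said to end at 8:48 AM — a 10-minute conflict.

No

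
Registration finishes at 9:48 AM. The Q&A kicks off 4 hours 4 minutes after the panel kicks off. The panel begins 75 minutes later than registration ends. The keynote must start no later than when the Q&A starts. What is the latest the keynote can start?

The panel starts at 9:48 AM + 75 min = 11:03 AM.
The Q&A starts at 11:03 AM + 244 min = 3:07 PM.
The keynote is bounded by the Q&A, so the latest it can start is 3:07 PM.

3:07 PM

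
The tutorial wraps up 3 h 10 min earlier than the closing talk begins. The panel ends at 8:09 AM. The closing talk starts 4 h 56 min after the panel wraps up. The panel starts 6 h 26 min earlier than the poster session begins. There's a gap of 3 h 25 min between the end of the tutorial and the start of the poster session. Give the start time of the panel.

The closing talk starts at 8:09 AM + 296 min = 1:05 PM.
The tutorial ends at 1:05 PM − 190 min = 9:55 AM.
The poster session starts at 9:55 AM + 205 min = 1:20 PM.
The panel starts at 1:20 PM − 386 min = 6:54 AM.

6:54 AM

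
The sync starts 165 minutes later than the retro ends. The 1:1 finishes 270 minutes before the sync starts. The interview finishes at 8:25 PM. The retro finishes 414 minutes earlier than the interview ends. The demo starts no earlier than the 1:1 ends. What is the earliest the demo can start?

The retro ends at 8:25 PM − 414 min = 1:31 PM.
The sync starts at 1:31 PM + 165 min = 4:16 PM.
The 1:1 ends at 4:16 PM − 270 min = 11:46 AM.
The demo is bounded by the 1:1, so the earliest it can start is 11:46 AM.

11:46 AM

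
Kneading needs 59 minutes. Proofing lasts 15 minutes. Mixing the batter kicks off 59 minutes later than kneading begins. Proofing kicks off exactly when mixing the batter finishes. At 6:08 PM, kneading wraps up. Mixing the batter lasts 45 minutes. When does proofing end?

7:08 PM

Kneading starts at 6:08 PM − 59 min = 5:09 PM.
Mixing the batter starts at 5:09 PM + 59 min = 6:08 PM.
Mixing the batter ends at 6:08 PM + 45 min = 6:53 PM.
So proofing starts at 6:53 PM.
Proofing ends at 6:53 PM + 15 min = 7:08 PM.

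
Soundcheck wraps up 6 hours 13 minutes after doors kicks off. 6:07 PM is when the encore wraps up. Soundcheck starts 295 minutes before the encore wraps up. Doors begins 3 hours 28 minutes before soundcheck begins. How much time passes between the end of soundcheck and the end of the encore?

2 h 10 min

Soundcheck starts at 6:07 PM − 295 min = 1:12 PM.
Doors starts at 1:12 PM − 208 min = 9:44 AM.
Soundcheck ends at 9:44 AM + 373 min = 3:57 PM.
From 3:57 PM to 6:07 PM is 2 h 10 min.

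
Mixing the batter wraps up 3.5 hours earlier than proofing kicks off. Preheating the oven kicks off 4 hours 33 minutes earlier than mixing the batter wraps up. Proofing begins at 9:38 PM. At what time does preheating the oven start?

Mixing the batter ends at 9:38 PM − 210 min = 6:08 PM.
Preheating the oven starts at 6:08 PM − 273 min = 1:35 PM.

1:35 PM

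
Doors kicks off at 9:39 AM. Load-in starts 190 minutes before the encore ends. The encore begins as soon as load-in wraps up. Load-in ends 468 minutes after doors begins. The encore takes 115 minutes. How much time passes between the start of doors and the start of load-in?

6 hours 33 minutes

Load-in ends at 9:39 AM + 468 min = 5:27 PM.
So the encore starts at 5:27 PM.
The encore ends at 5:27 PM + 115 min = 7:22 PM.
Load-in starts at 7:22 PM − 190 min = 4:12 PM.
From 9:39 AM to 4:12 PM is 6 hours 33 minutes.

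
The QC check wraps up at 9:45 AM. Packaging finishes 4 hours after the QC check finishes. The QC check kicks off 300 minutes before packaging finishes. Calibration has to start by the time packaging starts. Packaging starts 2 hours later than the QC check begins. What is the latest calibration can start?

10:45 AM

Packaging ends at 9:45 AM + 240 min = 1:45 PM.
The QC check starts at 1:45 PM − 300 min = 8:45 AM.
Packaging starts at 8:45 AM + 120 min = 10:45 AM.
Calibration is bounded by packaging, so the latest it can start is 10:45 AM.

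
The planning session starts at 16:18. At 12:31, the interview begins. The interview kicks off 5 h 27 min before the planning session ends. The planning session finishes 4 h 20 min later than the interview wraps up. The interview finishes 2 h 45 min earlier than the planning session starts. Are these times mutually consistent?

No

The interview ends at 16:18 − 165 min = 13:33.
The planning session ends at 13:33 + 260 min = 17:53.
The interview starts at 17:53 − 327 min = 12:26.
But the interview is also said to start at 12:31 — a 5-minute conflict.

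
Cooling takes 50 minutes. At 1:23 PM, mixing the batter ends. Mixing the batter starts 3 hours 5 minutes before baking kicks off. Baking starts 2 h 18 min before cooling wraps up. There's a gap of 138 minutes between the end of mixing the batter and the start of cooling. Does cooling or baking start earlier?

Cooling starts at 1:23 PM + 138 min = 3:41 PM.
Cooling ends at 3:41 PM + 50 min = 4:31 PM.
Baking starts at 4:31 PM − 138 min = 2:13 PM.
Cooling starts at 3:41 PM and baking starts at 2:13 PM, so baking is first.

baking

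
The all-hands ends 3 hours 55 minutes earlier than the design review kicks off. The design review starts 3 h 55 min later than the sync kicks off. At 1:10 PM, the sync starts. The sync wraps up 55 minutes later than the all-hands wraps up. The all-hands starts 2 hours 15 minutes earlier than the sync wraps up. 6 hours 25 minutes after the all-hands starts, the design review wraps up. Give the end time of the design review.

The design review starts at 1:10 PM + 235 min = 5:05 PM.
The all-hands ends at 5:05 PM − 235 min = 1:10 PM.
The sync ends at 1:10 PM + 55 min = 2:05 PM.
The all-hands starts at 2:05 PM − 135 min = 11:50 AM.
The design review ends at 11:50 AM + 385 min = 6:15 PM.

6:15 PM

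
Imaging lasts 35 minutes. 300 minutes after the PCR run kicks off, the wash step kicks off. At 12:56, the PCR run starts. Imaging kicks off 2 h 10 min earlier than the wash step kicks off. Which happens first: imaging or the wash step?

The wash step starts at 12:56 + 300 min = 17:56.
Imaging starts at 17:56 − 130 min = 15:46.
Imaging starts at 15:46 and the wash step starts at 17:56, so imaging is first.

imaging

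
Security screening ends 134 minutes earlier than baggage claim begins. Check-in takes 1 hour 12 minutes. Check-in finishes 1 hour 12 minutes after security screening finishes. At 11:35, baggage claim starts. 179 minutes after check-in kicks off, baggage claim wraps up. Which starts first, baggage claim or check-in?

check-in

Security screening ends at 11:35 − 134 min = 09:21.
Check-in ends at 09:21 + 72 min = 10:33.
Check-in starts at 10:33 − 72 min = 09:21.
Baggage claim starts at 11:35 and check-in starts at 09:21, so check-in is first.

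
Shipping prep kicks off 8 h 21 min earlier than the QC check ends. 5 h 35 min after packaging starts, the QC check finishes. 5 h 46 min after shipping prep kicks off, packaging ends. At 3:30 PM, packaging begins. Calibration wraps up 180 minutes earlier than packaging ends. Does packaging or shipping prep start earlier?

The QC check ends at 3:30 PM + 335 min = 9:05 PM.
Shipping prep starts at 9:05 PM − 501 min = 12:44 PM.
Packaging starts at 3:30 PM and shipping prep starts at 12:44 PM, so shipping prep is first.

shipping prep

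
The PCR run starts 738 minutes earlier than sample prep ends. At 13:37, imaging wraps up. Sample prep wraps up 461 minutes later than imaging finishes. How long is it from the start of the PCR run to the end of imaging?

Sample prep ends at 13:37 + 461 min = 21:18.
The PCR run starts at 21:18 − 738 min = 09:00.
From 09:00 to 13:37 is 4 hours 37 minutes.

4 hours 37 minutes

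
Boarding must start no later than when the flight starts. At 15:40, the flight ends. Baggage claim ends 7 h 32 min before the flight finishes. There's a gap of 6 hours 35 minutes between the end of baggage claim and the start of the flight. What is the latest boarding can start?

14:43

Baggage claim ends at 15:40 − 452 min = 08:08.
The flight starts at 08:08 + 395 min = 14:43.
Boarding is bounded by the flight, so the latest it can start is 14:43.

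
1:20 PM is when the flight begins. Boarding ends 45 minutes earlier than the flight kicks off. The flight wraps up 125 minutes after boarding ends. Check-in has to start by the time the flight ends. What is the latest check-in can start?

Boarding ends at 1:20 PM − 45 min = 12:35 PM.
The flight ends at 12:35 PM + 125 min = 2:40 PM.
Check-in is bounded by the flight, so the latest it can start is 2:40 PM.

2:40 PM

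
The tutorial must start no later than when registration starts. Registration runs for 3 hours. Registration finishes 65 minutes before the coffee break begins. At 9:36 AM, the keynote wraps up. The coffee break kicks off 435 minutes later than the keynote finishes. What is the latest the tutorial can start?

12:46 PM

The coffee break starts at 9:36 AM + 435 min = 4:51 PM.
Registration ends at 4:51 PM − 65 min = 3:46 PM.
Registration starts at 3:46 PM − 180 min = 12:46 PM.
The tutorial is bounded by registration, so the latest it can start is 12:46 PM.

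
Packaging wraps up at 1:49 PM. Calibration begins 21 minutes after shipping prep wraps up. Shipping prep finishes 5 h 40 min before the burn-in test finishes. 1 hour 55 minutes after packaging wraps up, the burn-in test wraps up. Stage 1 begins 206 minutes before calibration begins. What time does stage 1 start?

The burn-in test ends at 1:49 PM + 115 min = 3:44 PM.
Shipping prep ends at 3:44 PM − 340 min = 10:04 AM.
Calibration starts at 10:04 AM + 21 min = 10:25 AM.
Stage 1 starts at 10:25 AM − 206 min = 6:59 AM.

6:59 AM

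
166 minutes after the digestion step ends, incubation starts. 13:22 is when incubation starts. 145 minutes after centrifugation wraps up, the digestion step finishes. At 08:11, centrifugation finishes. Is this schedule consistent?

The digestion step ends at 08:11 + 145 min = 10:36.
Incubation starts at 10:36 + 166 min = 13:22.
That matches the stated 13:22, so the schedule is consistent.

Yes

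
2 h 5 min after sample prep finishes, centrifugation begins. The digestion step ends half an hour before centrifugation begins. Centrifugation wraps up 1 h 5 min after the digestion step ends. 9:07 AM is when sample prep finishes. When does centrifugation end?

11:47 AM

Centrifugation starts at 9:07 AM + 125 min = 11:12 AM.
The digestion step ends at 11:12 AM − 30 min = 10:42 AM.
Centrifugation ends at 10:42 AM + 65 min = 11:47 AM.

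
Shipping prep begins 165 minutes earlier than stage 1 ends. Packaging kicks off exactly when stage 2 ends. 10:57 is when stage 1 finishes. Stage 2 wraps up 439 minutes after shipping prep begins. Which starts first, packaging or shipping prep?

shipping prep

Shipping prep starts at 10:57 − 165 min = 08:12.
Stage 2 ends at 08:12 + 439 min = 15:31.
So packaging starts at 15:31.
Packaging starts at 15:31 and shipping prep starts at 08:12, so shipping prep is first.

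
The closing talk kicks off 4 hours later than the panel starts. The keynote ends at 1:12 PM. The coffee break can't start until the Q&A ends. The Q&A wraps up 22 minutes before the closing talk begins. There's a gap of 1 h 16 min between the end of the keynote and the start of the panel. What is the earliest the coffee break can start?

6:06 PM

The panel starts at 1:12 PM + 76 min = 2:28 PM.
The closing talk starts at 2:28 PM + 240 min = 6:28 PM.
The Q&A ends at 6:28 PM − 22 min = 6:06 PM.
The coffee break is bounded by the Q&A, so the earliest it can start is 6:06 PM.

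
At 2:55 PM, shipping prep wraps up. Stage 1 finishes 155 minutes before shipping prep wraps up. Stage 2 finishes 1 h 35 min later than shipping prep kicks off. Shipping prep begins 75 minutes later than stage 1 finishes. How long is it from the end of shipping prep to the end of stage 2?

Stage 1 ends at 2:55 PM − 155 min = 12:20 PM.
Shipping prep starts at 12:20 PM + 75 min = 1:35 PM.
Stage 2 ends at 1:35 PM + 95 min = 3:10 PM.
From 2:55 PM to 3:10 PM is 15 minutes.

15 minutes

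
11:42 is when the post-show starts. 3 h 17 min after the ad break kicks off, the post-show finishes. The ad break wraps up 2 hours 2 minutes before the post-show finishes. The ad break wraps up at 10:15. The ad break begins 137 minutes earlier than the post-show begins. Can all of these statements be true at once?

No

The ad break starts at 11:42 − 137 min = 09:25.
The post-show ends at 09:25 + 197 min = 12:42.
The ad break ends at 12:42 − 122 min = 10:40.
But the ad break is also said to end at 10:15 — a 25-minute conflict.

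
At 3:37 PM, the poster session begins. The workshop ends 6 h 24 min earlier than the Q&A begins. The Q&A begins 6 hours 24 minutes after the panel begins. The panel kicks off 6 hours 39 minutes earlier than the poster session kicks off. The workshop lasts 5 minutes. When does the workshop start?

8:53 AM

The panel starts at 3:37 PM − 399 min = 8:58 AM.
The Q&A starts at 8:58 AM + 384 min = 3:22 PM.
The workshop ends at 3:22 PM − 384 min = 8:58 AM.
The workshop starts at 8:58 AM − 5 min = 8:53 AM.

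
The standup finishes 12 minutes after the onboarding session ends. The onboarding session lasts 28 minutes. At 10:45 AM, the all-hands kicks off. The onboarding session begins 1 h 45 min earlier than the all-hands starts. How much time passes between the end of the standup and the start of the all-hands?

1 h 5 min

The onboarding session starts at 10:45 AM − 105 min = 9:00 AM.
The onboarding session ends at 9:00 AM + 28 min = 9:28 AM.
The standup ends at 9:28 AM + 12 min = 9:40 AM.
From 9:40 AM to 10:45 AM is 1 h 5 min.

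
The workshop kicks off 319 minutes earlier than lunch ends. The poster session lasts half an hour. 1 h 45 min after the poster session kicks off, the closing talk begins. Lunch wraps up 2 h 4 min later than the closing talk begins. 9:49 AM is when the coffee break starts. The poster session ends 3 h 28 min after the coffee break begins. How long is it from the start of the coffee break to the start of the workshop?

88 minutes

The poster session ends at 9:49 AM + 208 min = 1:17 PM.
The poster session starts at 1:17 PM − 30 min = 12:47 PM.
The closing talk starts at 12:47 PM + 105 min = 2:32 PM.
Lunch ends at 2:32 PM + 124 min = 4:36 PM.
The workshop starts at 4:36 PM − 319 min = 11:17 AM.
From 9:49 AM to 11:17 AM is 88 minutes.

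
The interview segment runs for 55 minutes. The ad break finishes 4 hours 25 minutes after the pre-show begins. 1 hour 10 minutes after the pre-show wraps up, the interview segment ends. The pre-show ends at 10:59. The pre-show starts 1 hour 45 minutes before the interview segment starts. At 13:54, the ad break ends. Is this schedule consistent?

Yes

The interview segment ends at 10:59 + 70 min = 12:09.
The interview segment starts at 12:09 − 55 min = 11:14.
The pre-show starts at 11:14 − 105 min = 09:29.
The ad break ends at 09:29 + 265 min = 13:54.
That matches the stated 13:54, so the schedule is consistent.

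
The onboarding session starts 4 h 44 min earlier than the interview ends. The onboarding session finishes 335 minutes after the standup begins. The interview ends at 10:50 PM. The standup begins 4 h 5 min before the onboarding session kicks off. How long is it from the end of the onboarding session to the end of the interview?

The onboarding session starts at 10:50 PM − 284 min = 6:06 PM.
The standup starts at 6:06 PM − 245 min = 2:01 PM.
The onboarding session ends at 2:01 PM + 335 min = 7:36 PM.
From 7:36 PM to 10:50 PM is 194 minutes.

194 minutes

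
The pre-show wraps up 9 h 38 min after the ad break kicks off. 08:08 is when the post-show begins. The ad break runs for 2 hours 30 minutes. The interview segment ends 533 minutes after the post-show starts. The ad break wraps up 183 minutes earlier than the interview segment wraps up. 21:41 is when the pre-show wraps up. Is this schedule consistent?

The interview segment ends at 08:08 + 533 min = 17:01.
The ad break ends at 17:01 − 183 min = 13:58.
The ad break starts at 13:58 − 150 min = 11:28.
The pre-show ends at 11:28 + 578 min = 21:06.
But the pre-show is also said to end at 21:41 — a 35-minute conflict.

No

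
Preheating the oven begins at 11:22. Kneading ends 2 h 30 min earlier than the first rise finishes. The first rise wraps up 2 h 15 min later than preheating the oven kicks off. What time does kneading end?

11:07

The first rise ends at 11:22 + 135 min = 13:37.
Kneading ends at 13:37 − 150 min = 11:07.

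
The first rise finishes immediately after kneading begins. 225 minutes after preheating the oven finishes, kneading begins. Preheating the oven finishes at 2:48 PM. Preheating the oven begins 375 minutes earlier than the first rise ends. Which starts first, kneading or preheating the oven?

preheating the oven

Kneading starts at 2:48 PM + 225 min = 6:33 PM.
So the first rise ends at 6:33 PM.
Preheating the oven starts at 6:33 PM − 375 min = 12:18 PM.
Kneading starts at 6:33 PM and preheating the oven starts at 12:18 PM, so preheating the oven is first.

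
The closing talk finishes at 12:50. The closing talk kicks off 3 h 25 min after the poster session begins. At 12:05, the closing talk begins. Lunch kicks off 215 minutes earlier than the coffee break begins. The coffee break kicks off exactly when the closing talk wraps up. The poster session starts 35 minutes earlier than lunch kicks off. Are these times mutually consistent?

The coffee break starts at 12:50.
Lunch starts at 12:50 − 215 min = 09:15.
The poster session starts at 09:15 − 35 min = 08:40.
The closing talk starts at 08:40 + 205 min = 12:05.
That matches the stated 12:05, so the schedule is consistent.

Yes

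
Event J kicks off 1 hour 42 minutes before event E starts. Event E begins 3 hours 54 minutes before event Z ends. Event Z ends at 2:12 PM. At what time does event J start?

Event E starts at 2:12 PM − 234 min = 10:18 AM.
Event J starts at 10:18 AM − 102 min = 8:36 AM.

8:36 AM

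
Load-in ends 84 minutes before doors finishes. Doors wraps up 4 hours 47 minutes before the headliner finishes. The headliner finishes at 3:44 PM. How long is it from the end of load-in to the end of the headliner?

Doors ends at 3:44 PM − 287 min = 10:57 AM.
Load-in ends at 10:57 AM − 84 min = 9:33 AM.
From 9:33 AM to 3:44 PM is 371 minutes.

371 minutes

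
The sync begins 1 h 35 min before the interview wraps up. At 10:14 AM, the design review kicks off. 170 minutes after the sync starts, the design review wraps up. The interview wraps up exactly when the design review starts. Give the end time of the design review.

11:29 AM

The interview ends at 10:14 AM.
The sync starts at 10:14 AM − 95 min = 8:39 AM.
The design review ends at 8:39 AM + 170 min = 11:29 AM.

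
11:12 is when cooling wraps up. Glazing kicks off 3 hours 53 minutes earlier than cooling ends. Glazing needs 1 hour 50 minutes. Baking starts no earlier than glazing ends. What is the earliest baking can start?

Glazing starts at 11:12 − 233 min = 07:19.
Glazing ends at 07:19 + 110 min = 09:09.
Baking is bounded by glazing, so the earliest it can start is 09:09.

09:09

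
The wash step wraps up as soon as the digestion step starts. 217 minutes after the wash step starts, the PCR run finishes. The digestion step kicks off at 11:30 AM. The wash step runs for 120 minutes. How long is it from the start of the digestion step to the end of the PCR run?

The wash step ends at 11:30 AM.
The wash step starts at 11:30 AM − 120 min = 9:30 AM.
The PCR run ends at 9:30 AM + 217 min = 1:07 PM.
From 11:30 AM to 1:07 PM is 1 h 37 min.

1 h 37 min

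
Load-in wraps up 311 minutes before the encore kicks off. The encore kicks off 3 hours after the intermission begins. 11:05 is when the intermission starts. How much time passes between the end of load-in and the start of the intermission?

2 h 11 min

The encore starts at 11:05 + 180 min = 14:05.
Load-in ends at 14:05 − 311 min = 08:54.
From 08:54 to 11:05 is 2 h 11 min.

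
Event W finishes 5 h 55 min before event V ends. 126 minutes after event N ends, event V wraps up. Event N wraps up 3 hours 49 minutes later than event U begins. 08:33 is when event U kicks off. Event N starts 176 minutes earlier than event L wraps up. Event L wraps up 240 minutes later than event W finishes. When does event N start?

09:37

Event N ends at 08:33 + 229 min = 12:22.
Event V ends at 12:22 + 126 min = 14:28.
Event W ends at 14:28 − 355 min = 08:33.
Event L ends at 08:33 + 240 min = 12:33.
Event N starts at 12:33 − 176 min = 09:37.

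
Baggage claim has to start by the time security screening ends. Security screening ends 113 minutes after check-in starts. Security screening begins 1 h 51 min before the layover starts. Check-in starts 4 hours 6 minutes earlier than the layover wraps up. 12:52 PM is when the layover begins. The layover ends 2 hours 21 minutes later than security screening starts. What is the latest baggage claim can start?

Security screening starts at 12:52 PM − 111 min = 11:01 AM.
The layover ends at 11:01 AM + 141 min = 1:22 PM.
Check-in starts at 1:22 PM − 246 min = 9:16 AM.
Security screening ends at 9:16 AM + 113 min = 11:09 AM.
Baggage claim is bounded by security screening, so the latest it can start is 11:09 AM.

11:09 AM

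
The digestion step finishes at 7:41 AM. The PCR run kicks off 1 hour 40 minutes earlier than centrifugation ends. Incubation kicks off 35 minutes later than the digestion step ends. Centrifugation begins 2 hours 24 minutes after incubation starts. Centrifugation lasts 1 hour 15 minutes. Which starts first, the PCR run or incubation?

Incubation starts at 7:41 AM + 35 min = 8:16 AM.
Centrifugation starts at 8:16 AM + 144 min = 10:40 AM.
Centrifugation ends at 10:40 AM + 75 min = 11:55 AM.
The PCR run starts at 11:55 AM − 100 min = 10:15 AM.
The PCR run starts at 10:15 AM and incubation starts at 8:16 AM, so incubation is first.

incubation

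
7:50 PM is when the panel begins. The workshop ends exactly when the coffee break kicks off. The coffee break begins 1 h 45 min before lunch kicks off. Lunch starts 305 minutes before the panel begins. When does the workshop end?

Lunch starts at 7:50 PM − 305 min = 2:45 PM.
The coffee break starts at 2:45 PM − 105 min = 1:00 PM.
So the workshop ends at 1:00 PM.

1:00 PM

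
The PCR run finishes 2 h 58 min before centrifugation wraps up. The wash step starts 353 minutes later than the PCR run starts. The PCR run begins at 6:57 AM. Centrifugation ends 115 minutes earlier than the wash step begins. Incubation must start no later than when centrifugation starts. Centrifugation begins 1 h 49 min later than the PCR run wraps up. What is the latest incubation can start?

9:46 AM

The wash step starts at 6:57 AM + 353 min = 12:50 PM.
Centrifugation ends at 12:50 PM − 115 min = 10:55 AM.
The PCR run ends at 10:55 AM − 178 min = 7:57 AM.
Centrifugation starts at 7:57 AM + 109 min = 9:46 AM.
Incubation is bounded by centrifugation, so the latest it can start is 9:46 AM.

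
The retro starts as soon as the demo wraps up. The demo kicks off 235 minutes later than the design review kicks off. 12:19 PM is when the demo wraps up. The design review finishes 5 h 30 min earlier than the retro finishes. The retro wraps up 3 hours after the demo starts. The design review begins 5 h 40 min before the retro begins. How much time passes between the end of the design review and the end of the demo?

The retro starts at 12:19 PM.
The design review starts at 12:19 PM − 340 min = 6:39 AM.
The demo starts at 6:39 AM + 235 min = 10:34 AM.
The retro ends at 10:34 AM + 180 min = 1:34 PM.
The design review ends at 1:34 PM − 330 min = 8:04 AM.
From 8:04 AM to 12:19 PM is 4 hours 15 minutes.

4 hours 15 minutes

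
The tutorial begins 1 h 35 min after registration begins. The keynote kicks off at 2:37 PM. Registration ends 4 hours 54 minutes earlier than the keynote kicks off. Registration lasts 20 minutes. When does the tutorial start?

10:58 AM

Registration ends at 2:37 PM − 294 min = 9:43 AM.
Registration starts at 9:43 AM − 20 min = 9:23 AM.
The tutorial starts at 9:23 AM + 95 min = 10:58 AM.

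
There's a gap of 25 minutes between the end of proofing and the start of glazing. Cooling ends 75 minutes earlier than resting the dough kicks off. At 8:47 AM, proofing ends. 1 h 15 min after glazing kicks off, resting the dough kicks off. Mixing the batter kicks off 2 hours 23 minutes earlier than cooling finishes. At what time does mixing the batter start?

Glazing starts at 8:47 AM + 25 min = 9:12 AM.
Resting the dough starts at 9:12 AM + 75 min = 10:27 AM.
Cooling ends at 10:27 AM − 75 min = 9:12 AM.
Mixing the batter starts at 9:12 AM − 143 min = 6:49 AM.

6:49 AM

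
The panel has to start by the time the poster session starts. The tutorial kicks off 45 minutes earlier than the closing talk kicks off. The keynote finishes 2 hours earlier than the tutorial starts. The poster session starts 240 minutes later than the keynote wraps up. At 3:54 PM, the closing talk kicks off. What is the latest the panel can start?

5:09 PM

The tutorial starts at 3:54 PM − 45 min = 3:09 PM.
The keynote ends at 3:09 PM − 120 min = 1:09 PM.
The poster session starts at 1:09 PM + 240 min = 5:09 PM.
The panel is bounded by the poster session, so the latest it can start is 5:09 PM.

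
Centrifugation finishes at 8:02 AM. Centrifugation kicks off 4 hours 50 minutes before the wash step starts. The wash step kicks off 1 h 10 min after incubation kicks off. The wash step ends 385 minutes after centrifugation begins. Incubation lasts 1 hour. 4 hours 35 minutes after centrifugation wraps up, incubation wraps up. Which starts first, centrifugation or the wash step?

centrifugation

Incubation ends at 8:02 AM + 275 min = 12:37 PM.
Incubation starts at 12:37 PM − 60 min = 11:37 AM.
The wash step starts at 11:37 AM + 70 min = 12:47 PM.
Centrifugation starts at 12:47 PM − 290 min = 7:57 AM.
Centrifugation starts at 7:57 AM and the wash step starts at 12:47 PM, so centrifugation is first.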